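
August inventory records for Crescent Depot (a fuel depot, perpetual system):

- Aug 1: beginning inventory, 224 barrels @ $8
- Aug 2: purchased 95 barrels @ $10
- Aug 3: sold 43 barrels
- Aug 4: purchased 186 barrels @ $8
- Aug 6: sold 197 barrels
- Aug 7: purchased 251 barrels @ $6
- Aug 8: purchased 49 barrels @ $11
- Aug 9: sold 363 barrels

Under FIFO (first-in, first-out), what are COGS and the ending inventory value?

Aug 3, 43 sold [FIFO — oldest first]: 43 @ $8 = $344
Aug 6, 197 sold [FIFO — oldest first]: 181 @ $8 + 16 @ $10 = $1,608
Aug 9, 363 sold [FIFO — oldest first]: 79 @ $10 + 186 @ $8 + 98 @ $6 = $2,866
Total COGS = $344 + $1,608 + $2,866 = $4,818
Ending inventory: 153 @ $6 + 49 @ $11 = $1,457

COGS = $4,818; ending inventory = $1,457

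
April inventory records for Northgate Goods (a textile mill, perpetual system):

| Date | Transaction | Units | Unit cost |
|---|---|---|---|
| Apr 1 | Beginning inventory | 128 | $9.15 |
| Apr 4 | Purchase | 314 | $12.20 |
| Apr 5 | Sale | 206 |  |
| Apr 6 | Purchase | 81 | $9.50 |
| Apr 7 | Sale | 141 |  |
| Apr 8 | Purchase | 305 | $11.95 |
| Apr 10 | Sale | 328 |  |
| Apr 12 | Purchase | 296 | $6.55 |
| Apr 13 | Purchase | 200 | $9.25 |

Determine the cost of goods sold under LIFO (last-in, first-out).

COGS = $7,940.05

Apr 5, 206 sold [LIFO — newest first]: 206 @ $12.20 = $2,513.20
Apr 7, 141 sold [LIFO — newest first]: 81 @ $9.50 + 60 @ $12.20 = $1,501.50
Apr 10, 328 sold [LIFO — newest first]: 305 @ $11.95 + 23 @ $12.20 = $3,925.35
Total COGS = $2,513.20 + $1,501.50 + $3,925.35 = $7,940.05
Ending inventory: 128 @ $9.15 + 25 @ $12.20 + 296 @ $6.55 + 200 @ $9.25 = $5,265.00
Check: goods available $13,205.05 = COGS $7,940.05 + ending $5,265.00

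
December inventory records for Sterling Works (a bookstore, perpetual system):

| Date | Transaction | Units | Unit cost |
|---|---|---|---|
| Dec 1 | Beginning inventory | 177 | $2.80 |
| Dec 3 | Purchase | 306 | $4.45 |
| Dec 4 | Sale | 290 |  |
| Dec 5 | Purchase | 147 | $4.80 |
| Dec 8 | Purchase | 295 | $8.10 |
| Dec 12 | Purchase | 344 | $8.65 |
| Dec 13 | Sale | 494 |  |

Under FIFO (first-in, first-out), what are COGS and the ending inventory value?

Dec 4, 290 sold [FIFO — oldest first]: 177 @ $2.80 + 113 @ $4.45 = $998.45
Dec 13, 494 sold [FIFO — oldest first]: 193 @ $4.45 + 147 @ $4.80 + 154 @ $8.10 = $2,811.85
Total COGS = $998.45 + $2,811.85 = $3,810.30
Ending inventory: 141 @ $8.10 + 344 @ $8.65 = $4,117.70
Check: goods available $7,928.00 = COGS $3,810.30 + ending $4,117.70

COGS = $3,810.30; ending inventory = $4,117.70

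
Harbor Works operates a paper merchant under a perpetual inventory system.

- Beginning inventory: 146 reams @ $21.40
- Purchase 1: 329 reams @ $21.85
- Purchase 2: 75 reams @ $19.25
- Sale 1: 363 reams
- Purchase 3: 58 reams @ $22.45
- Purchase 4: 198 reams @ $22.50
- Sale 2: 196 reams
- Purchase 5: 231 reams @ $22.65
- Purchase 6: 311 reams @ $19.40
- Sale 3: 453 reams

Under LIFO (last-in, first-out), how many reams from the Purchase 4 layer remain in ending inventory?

Sale 1 (363) [LIFO — newest first]: 75 @ $19.25 + 288 @ $21.85 = $7,736.55
Sale 2 (196) [LIFO — newest first]: 196 @ $22.50 = $4,410.00
Sale 3 (453) [LIFO — newest first]: 311 @ $19.40 + 142 @ $22.65 = $9,249.70
Total COGS = $7,736.55 + $4,410.00 + $9,249.70 = $21,396.25
Ending inventory: 146 @ $21.40 + 41 @ $21.85 + 58 @ $22.45 + 2 @ $22.50 + 89 @ $22.65 = $7,383.20

2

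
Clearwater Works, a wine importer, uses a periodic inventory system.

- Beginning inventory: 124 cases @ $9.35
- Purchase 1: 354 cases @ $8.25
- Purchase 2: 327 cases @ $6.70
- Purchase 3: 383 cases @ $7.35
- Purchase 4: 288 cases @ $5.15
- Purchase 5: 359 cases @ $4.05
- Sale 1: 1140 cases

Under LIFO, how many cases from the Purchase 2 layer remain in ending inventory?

Sale 1 (1140) [LIFO — newest first]: 359 @ $4.05 + 288 @ $5.15 + 383 @ $7.35 + 110 @ $6.70 = $6,489.20
Ending inventory: 124 @ $9.35 + 354 @ $8.25 + 217 @ $6.70 = $5,533.80

217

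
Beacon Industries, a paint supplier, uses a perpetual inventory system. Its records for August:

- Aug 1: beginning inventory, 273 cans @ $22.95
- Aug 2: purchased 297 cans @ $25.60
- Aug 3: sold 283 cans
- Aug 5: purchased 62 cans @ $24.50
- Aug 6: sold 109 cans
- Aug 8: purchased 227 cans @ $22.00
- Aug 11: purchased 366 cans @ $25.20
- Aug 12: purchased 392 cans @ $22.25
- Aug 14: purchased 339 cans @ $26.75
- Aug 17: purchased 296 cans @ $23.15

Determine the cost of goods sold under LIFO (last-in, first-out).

COGS = $9,879.55

Aug 3, 283 sold [LIFO — newest first]: 283 @ $25.60 = $7,244.80
Aug 6, 109 sold [LIFO — newest first]: 62 @ $24.50 + 14 @ $25.60 + 33 @ $22.95 = $2,634.75
Total COGS = $7,244.80 + $2,634.75 = $9,879.55
Ending inventory: 240 @ $22.95 + 227 @ $22.00 + 366 @ $25.20 + 392 @ $22.25 + 339 @ $26.75 + 296 @ $23.15 = $44,367.85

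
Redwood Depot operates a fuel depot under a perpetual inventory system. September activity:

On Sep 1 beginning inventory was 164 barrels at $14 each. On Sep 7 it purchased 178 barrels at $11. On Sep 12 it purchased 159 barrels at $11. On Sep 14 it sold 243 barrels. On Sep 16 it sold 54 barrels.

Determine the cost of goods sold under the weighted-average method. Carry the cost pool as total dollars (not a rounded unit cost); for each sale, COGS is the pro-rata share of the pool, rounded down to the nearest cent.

After Sep 1: 164 on hand, pool $2,296.00 (≈ $14.0000 each)
After Sep 7: 342 on hand, pool $4,254.00 (≈ $12.4386 each)
After Sep 12: 501 on hand, pool $6,003.00 (≈ $11.9820 each)
Sep 14, sell 243: 243/501 × $6,003.00 → $2,911.63
Sep 16, sell 54: 54/258 × $3,091.37 → $647.03
Total COGS = $2,911.63 + $647.03 = $3,558.66
Ending inventory (cost pool remaining) = $2,444.34

COGS = $3,558.66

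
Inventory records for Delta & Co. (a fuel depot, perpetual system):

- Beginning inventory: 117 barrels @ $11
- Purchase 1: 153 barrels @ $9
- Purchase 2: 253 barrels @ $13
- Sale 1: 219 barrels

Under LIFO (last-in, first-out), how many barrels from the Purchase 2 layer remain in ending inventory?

Sale 1 (219) [LIFO — newest first]: 219 @ $13 = $2,847
Ending inventory: 117 @ $11 + 153 @ $9 + 34 @ $13 = $3,106
Check: goods available $5,953 = COGS $2,847 + ending $3,106

34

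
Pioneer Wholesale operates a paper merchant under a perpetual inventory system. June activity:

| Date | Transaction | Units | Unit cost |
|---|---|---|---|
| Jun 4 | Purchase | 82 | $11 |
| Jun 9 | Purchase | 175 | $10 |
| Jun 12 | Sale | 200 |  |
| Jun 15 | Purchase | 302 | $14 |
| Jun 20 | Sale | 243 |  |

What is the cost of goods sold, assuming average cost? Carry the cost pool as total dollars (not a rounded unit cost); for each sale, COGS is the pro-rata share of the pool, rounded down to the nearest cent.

COGS = $5,323.79

After Jun 4: 82 on hand, pool $902.00 (≈ $11.0000 each)
After Jun 9: 257 on hand, pool $2,652.00 (≈ $10.3191 each)
Jun 12, sell 200: 200/257 × $2,652.00 → $2,063.81
After Jun 15: 359 on hand, pool $4,816.19 (≈ $13.4156 each)
Jun 20, sell 243: 243/359 × $4,816.19 → $3,259.98
Total COGS = $2,063.81 + $3,259.98 = $5,323.79
Ending inventory (cost pool remaining) = $1,556.21
Check: goods available $6,880.00 = COGS $5,323.79 + ending $1,556.21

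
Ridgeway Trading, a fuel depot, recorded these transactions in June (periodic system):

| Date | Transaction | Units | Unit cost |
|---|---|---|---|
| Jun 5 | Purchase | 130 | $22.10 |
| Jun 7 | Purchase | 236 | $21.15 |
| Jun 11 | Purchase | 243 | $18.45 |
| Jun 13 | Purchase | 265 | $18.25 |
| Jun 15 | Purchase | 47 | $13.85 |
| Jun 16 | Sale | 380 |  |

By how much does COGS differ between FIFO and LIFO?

$1,380.90

FIFO COGS: 130 @ $22.10 + 236 @ $21.15 + 14 @ $18.45 = $8,122.70
LIFO COGS: 47 @ $13.85 + 265 @ $18.25 + 68 @ $18.45 = $6,741.80
Difference = |$8,122.70 − $6,741.80| = $1,380.90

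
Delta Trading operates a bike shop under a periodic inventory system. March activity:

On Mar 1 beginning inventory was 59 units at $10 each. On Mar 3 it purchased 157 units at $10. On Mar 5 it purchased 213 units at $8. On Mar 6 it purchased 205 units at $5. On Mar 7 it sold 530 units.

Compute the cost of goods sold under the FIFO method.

Mar 7, 530 sold [FIFO — oldest first]: 59 @ $10 + 157 @ $10 + 213 @ $8 + 101 @ $5 = $4,369
Ending inventory: 104 @ $5 = $520

COGS = $4,369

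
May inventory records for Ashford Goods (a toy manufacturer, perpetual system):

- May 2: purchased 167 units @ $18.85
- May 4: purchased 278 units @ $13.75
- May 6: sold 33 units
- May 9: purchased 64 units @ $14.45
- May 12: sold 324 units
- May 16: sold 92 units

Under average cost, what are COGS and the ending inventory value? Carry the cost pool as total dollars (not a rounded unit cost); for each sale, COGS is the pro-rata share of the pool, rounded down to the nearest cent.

After May 2: 167 on hand, pool $3,147.95 (≈ $18.8500 each)
After May 4: 445 on hand, pool $6,970.45 (≈ $15.6639 each)
May 6, sell 33: 33/445 × $6,970.45 → $516.90
After May 9: 476 on hand, pool $7,378.35 (≈ $15.5007 each)
May 12, sell 324: 324/476 × $7,378.35 → $5,022.23
May 16, sell 92: 92/152 × $2,356.12 → $1,426.07
Total COGS = $516.90 + $5,022.23 + $1,426.07 = $6,965.20
Ending inventory (cost pool remaining) = $930.05
Check: goods available $7,895.25 = COGS $6,965.20 + ending $930.05

COGS = $6,965.20; ending inventory = $930.05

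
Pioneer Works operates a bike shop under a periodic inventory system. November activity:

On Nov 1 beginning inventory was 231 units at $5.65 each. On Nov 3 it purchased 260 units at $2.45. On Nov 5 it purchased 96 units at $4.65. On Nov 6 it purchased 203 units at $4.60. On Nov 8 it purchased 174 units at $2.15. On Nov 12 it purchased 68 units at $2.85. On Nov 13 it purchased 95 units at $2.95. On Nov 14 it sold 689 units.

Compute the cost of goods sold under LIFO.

COGS = $2,358.20

Nov 14, 689 sold [LIFO — newest first]: 95 @ $2.95 + 68 @ $2.85 + 174 @ $2.15 + 203 @ $4.60 + 96 @ $4.65 + 53 @ $2.45 = $2,358.20
Ending inventory: 231 @ $5.65 + 207 @ $2.45 = $1,812.30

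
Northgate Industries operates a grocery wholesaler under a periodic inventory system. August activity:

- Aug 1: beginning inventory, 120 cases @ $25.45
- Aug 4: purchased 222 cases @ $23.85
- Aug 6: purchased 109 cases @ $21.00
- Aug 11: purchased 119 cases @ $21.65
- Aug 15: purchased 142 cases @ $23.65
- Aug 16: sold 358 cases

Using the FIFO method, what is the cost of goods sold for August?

COGS = $8,684.70

Aug 16, 358 sold [FIFO — oldest first]: 120 @ $25.45 + 222 @ $23.85 + 16 @ $21.00 = $8,684.70
Ending inventory: 93 @ $21.00 + 119 @ $21.65 + 142 @ $23.65 = $7,887.65
Check: goods available $16,572.35 = COGS $8,684.70 + ending $7,887.65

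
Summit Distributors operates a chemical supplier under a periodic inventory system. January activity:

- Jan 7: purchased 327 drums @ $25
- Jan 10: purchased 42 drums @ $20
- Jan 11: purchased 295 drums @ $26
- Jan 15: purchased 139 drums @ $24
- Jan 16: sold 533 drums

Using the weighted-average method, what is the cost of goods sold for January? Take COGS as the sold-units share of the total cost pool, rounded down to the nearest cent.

COGS = $13,289.15

Jan 16, sell 533: 533/803 × $20,021.00 → $13,289.15
Ending inventory (cost pool remaining) = $6,731.85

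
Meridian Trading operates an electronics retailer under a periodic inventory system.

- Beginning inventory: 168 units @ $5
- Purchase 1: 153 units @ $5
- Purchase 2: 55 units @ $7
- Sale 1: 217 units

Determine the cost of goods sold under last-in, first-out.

COGS = $1,195

Sale 1 (217) [LIFO — newest first]: 55 @ $7 + 153 @ $5 + 9 @ $5 = $1,195
Ending inventory: 159 @ $5 = $795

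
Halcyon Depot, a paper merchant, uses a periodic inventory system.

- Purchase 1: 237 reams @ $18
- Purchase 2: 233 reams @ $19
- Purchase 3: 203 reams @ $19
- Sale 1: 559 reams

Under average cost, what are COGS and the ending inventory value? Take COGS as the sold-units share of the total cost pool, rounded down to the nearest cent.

COGS = $10,424.14; ending inventory = $2,125.86

Sale 1, sell 559: 559/673 × $12,550.00 → $10,424.14
Ending inventory (cost pool remaining) = $2,125.86
Check: goods available $12,550.00 = COGS $10,424.14 + ending $2,125.86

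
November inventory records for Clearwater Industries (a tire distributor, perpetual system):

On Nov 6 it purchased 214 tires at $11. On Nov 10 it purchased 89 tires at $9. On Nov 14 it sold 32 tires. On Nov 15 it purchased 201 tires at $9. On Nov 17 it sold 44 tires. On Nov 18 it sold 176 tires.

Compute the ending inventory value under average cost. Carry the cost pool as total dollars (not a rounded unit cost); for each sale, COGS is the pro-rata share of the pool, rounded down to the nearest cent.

Ending inventory = $2,472.38

After Nov 6: 214 on hand, pool $2,354.00 (≈ $11.0000 each)
After Nov 10: 303 on hand, pool $3,155.00 (≈ $10.4125 each)
Nov 14, sell 32: 32/303 × $3,155.00 → $333.20
After Nov 15: 472 on hand, pool $4,630.80 (≈ $9.8110 each)
Nov 17, sell 44: 44/472 × $4,630.80 → $431.68
Nov 18, sell 176: 176/428 × $4,199.12 → $1,726.74
Total COGS = $333.20 + $431.68 + $1,726.74 = $2,491.62
Ending inventory (cost pool remaining) = $2,472.38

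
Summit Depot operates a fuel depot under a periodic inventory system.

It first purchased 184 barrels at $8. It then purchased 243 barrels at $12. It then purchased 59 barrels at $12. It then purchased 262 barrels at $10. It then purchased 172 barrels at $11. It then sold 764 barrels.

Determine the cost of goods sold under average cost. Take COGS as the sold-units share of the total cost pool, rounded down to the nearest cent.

Sale 1, sell 764: 764/920 × $9,608.00 → $7,978.81
Ending inventory (cost pool remaining) = $1,629.19
Check: goods available $9,608.00 = COGS $7,978.81 + ending $1,629.19

COGS = $7,978.81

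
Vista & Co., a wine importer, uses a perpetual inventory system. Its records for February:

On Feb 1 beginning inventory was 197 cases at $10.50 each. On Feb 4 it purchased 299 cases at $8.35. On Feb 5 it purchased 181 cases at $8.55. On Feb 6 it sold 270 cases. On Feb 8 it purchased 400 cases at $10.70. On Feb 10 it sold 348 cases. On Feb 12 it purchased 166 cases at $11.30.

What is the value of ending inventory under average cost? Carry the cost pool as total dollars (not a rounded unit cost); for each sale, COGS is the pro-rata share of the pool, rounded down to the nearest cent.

After Feb 1: 197 on hand, pool $2,068.50 (≈ $10.5000 each)
After Feb 4: 496 on hand, pool $4,565.15 (≈ $9.2039 each)
After Feb 5: 677 on hand, pool $6,112.70 (≈ $9.0291 each)
Feb 6, sell 270: 270/677 × $6,112.70 → $2,437.85
After Feb 8: 807 on hand, pool $7,954.85 (≈ $9.8573 each)
Feb 10, sell 348: 348/807 × $7,954.85 → $3,430.34
After Feb 12: 625 on hand, pool $6,400.31 (≈ $10.2405 each)
Total COGS = $2,437.85 + $3,430.34 = $5,868.19
Ending inventory (cost pool remaining) = $6,400.31

Ending inventory = $6,400.31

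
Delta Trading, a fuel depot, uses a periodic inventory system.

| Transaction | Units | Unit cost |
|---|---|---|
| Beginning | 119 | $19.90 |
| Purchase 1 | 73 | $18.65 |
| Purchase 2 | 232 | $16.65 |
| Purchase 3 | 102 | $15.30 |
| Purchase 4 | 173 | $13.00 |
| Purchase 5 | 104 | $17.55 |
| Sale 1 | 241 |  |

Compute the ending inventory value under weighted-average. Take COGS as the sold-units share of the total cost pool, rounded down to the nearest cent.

Sale 1, sell 241: 241/803 × $13,227.15 → $3,969.79
Ending inventory (cost pool remaining) = $9,257.36
Check: goods available $13,227.15 = COGS $3,969.79 + ending $9,257.36

Ending inventory = $9,257.36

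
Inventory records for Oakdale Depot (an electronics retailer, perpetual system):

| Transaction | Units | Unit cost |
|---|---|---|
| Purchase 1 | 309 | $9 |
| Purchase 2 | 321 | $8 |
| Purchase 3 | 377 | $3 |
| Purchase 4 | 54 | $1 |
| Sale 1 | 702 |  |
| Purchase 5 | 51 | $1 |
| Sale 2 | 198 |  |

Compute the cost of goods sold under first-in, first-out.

COGS = $6,159

Sale 1 (702) [FIFO — oldest first]: 309 @ $9 + 321 @ $8 + 72 @ $3 = $5,565
Sale 2 (198) [FIFO — oldest first]: 198 @ $3 = $594
Total COGS = $5,565 + $594 = $6,159
Ending inventory: 107 @ $3 + 54 @ $1 + 51 @ $1 = $426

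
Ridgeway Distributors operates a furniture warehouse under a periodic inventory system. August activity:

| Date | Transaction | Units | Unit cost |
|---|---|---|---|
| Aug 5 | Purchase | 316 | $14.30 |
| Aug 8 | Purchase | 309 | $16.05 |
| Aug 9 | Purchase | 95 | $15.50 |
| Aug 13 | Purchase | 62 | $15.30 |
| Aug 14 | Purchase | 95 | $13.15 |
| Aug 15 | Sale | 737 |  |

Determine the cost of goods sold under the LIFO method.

Aug 15, 737 sold [LIFO — newest first]: 95 @ $13.15 + 62 @ $15.30 + 95 @ $15.50 + 309 @ $16.05 + 176 @ $14.30 = $11,146.60
Ending inventory: 140 @ $14.30 = $2,002.00

COGS = $11,146.60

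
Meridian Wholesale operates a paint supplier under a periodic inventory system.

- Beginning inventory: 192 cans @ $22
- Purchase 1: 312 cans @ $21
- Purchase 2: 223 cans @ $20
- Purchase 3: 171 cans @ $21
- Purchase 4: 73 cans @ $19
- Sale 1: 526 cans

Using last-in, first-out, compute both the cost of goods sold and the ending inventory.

COGS = $10,677; ending inventory = $9,537

Sale 1 (526) [LIFO — newest first]: 73 @ $19 + 171 @ $21 + 223 @ $20 + 59 @ $21 = $10,677
Ending inventory: 192 @ $22 + 253 @ $21 = $9,537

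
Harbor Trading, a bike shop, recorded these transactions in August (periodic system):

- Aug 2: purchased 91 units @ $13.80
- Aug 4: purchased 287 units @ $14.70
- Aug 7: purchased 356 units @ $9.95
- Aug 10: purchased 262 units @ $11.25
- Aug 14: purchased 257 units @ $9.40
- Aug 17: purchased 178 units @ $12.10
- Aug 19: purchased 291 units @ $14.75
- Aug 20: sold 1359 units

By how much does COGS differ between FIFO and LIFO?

FIFO COGS: 91 @ $13.80 + 287 @ $14.70 + 356 @ $9.95 + 262 @ $11.25 + 257 @ $9.40 + 106 @ $12.10 = $15,662.80
LIFO COGS: 291 @ $14.75 + 178 @ $12.10 + 257 @ $9.40 + 262 @ $11.25 + 356 @ $9.95 + 15 @ $14.70 = $15,572.05
Difference = |$15,662.80 − $15,572.05| = $90.75

$90.75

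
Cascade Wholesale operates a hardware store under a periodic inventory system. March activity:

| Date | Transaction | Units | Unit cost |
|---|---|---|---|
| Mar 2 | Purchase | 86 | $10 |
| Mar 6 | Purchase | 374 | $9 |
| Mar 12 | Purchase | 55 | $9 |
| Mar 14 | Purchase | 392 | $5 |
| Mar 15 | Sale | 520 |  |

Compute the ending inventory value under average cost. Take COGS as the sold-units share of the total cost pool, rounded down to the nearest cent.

Ending inventory = $2,850.66

Mar 15, sell 520: 520/907 × $6,681.00 → $3,830.34
Ending inventory (cost pool remaining) = $2,850.66
Check: goods available $6,681.00 = COGS $3,830.34 + ending $2,850.66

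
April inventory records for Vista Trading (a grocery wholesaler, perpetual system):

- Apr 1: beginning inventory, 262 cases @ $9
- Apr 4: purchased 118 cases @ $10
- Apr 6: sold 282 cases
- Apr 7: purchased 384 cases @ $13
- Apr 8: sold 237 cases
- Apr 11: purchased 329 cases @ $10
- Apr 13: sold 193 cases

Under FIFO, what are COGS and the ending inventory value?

Apr 6, 282 sold [FIFO — oldest first]: 262 @ $9 + 20 @ $10 = $2,558
Apr 8, 237 sold [FIFO — oldest first]: 98 @ $10 + 139 @ $13 = $2,787
Apr 13, 193 sold [FIFO — oldest first]: 193 @ $13 = $2,509
Total COGS = $2,558 + $2,787 + $2,509 = $7,854
Ending inventory: 52 @ $13 + 329 @ $10 = $3,966

COGS = $7,854; ending inventory = $3,966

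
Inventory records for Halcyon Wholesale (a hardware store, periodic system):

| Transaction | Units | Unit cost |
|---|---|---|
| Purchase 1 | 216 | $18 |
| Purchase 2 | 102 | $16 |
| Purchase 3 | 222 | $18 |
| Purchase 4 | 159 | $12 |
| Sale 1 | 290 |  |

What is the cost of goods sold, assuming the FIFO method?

COGS = $5,072

Sale 1 (290) [FIFO — oldest first]: 216 @ $18 + 74 @ $16 = $5,072
Ending inventory: 28 @ $16 + 222 @ $18 + 159 @ $12 = $6,352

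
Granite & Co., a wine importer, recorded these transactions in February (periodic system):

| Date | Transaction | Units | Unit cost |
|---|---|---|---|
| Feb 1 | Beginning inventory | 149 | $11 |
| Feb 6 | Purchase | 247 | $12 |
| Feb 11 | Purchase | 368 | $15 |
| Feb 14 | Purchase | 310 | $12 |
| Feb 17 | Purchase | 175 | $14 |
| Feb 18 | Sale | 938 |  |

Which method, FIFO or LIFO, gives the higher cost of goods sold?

FIFO COGS: 149 @ $11 + 247 @ $12 + 368 @ $15 + 174 @ $12 = $12,211
LIFO COGS: 175 @ $14 + 310 @ $12 + 368 @ $15 + 85 @ $12 = $12,710

LIFO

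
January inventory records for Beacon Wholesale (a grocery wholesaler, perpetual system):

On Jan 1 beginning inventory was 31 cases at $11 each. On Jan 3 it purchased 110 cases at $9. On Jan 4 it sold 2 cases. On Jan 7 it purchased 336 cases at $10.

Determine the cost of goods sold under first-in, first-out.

COGS = $22

Jan 4, 2 sold [FIFO — oldest first]: 2 @ $11 = $22
Ending inventory: 29 @ $11 + 110 @ $9 + 336 @ $10 = $4,669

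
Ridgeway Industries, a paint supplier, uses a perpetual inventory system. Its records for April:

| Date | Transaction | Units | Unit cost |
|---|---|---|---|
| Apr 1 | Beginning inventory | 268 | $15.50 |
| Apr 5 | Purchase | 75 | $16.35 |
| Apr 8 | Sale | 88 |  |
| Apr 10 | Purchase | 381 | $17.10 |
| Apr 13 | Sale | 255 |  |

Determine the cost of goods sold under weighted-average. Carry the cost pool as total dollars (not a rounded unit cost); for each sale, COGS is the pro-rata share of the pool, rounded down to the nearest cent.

COGS = $5,596.26

After Apr 1: 268 on hand, pool $4,154.00 (≈ $15.5000 each)
After Apr 5: 343 on hand, pool $5,380.25 (≈ $15.6859 each)
Apr 8, sell 88: 88/343 × $5,380.25 → $1,380.35
After Apr 10: 636 on hand, pool $10,515.00 (≈ $16.5330 each)
Apr 13, sell 255: 255/636 × $10,515.00 → $4,215.91
Total COGS = $1,380.35 + $4,215.91 = $5,596.26
Ending inventory (cost pool remaining) = $6,299.09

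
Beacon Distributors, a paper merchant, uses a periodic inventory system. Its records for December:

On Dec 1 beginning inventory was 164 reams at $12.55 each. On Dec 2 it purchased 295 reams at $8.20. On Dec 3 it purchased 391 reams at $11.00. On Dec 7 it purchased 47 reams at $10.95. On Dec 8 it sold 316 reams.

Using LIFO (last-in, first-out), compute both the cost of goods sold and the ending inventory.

Dec 8, 316 sold [LIFO — newest first]: 47 @ $10.95 + 269 @ $11.00 = $3,473.65
Ending inventory: 164 @ $12.55 + 295 @ $8.20 + 122 @ $11.00 = $5,819.20
Check: goods available $9,292.85 = COGS $3,473.65 + ending $5,819.20

COGS = $3,473.65; ending inventory = $5,819.20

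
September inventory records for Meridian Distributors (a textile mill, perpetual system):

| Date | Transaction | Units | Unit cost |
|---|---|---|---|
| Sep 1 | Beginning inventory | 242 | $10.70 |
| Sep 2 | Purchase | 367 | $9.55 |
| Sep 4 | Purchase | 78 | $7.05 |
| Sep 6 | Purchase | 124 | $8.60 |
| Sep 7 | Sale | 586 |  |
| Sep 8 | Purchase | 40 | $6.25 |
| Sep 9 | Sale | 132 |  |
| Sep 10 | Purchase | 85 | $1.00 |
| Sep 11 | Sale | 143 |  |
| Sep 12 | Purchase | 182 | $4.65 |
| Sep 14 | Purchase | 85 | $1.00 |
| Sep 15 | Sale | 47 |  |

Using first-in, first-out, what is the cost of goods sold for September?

COGS = $8,017.55

Sep 7, 586 sold [FIFO — oldest first]: 242 @ $10.70 + 344 @ $9.55 = $5,874.60
Sep 9, 132 sold [FIFO — oldest first]: 23 @ $9.55 + 78 @ $7.05 + 31 @ $8.60 = $1,036.15
Sep 11, 143 sold [FIFO — oldest first]: 93 @ $8.60 + 40 @ $6.25 + 10 @ $1.00 = $1,059.80
Sep 15, 47 sold [FIFO — oldest first]: 47 @ $1.00 = $47.00
Total COGS = $5,874.60 + $1,036.15 + $1,059.80 + $47.00 = $8,017.55
Ending inventory: 28 @ $1.00 + 182 @ $4.65 + 85 @ $1.00 = $959.30
Check: goods available $8,976.85 = COGS $8,017.55 + ending $959.30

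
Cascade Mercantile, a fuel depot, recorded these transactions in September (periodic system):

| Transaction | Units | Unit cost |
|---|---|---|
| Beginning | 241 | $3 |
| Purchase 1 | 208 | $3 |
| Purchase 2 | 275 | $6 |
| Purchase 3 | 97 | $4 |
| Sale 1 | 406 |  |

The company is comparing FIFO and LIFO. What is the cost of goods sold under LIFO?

FIFO COGS: 241 @ $3 + 165 @ $3 = $1,218
LIFO COGS: 97 @ $4 + 275 @ $6 + 34 @ $3 = $2,140

COGS = $2,140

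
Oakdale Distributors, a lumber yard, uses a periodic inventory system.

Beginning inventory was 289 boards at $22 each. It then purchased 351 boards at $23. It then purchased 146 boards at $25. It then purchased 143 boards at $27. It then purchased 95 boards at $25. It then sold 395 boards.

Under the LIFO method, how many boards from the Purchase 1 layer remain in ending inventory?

Sale 1 (395) [LIFO — newest first]: 95 @ $25 + 143 @ $27 + 146 @ $25 + 11 @ $23 = $10,139
Ending inventory: 289 @ $22 + 340 @ $23 = $14,178

340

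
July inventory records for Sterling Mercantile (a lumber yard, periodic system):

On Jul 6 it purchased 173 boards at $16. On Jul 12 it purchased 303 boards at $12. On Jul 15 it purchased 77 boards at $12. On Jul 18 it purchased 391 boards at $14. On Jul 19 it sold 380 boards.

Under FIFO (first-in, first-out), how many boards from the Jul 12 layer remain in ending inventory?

Jul 19, 380 sold [FIFO — oldest first]: 173 @ $16 + 207 @ $12 = $5,252
Ending inventory: 96 @ $12 + 77 @ $12 + 391 @ $14 = $7,550

96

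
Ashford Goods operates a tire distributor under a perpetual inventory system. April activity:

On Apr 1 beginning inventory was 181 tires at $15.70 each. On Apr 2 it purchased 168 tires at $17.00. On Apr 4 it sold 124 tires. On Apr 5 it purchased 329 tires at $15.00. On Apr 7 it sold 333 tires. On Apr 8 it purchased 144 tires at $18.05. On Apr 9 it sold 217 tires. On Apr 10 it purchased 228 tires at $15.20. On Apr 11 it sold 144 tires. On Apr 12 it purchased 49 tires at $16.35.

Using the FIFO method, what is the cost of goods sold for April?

Apr 4, 124 sold [FIFO — oldest first]: 124 @ $15.70 = $1,946.80
Apr 7, 333 sold [FIFO — oldest first]: 57 @ $15.70 + 168 @ $17.00 + 108 @ $15.00 = $5,370.90
Apr 9, 217 sold [FIFO — oldest first]: 217 @ $15.00 = $3,255.00
Apr 11, 144 sold [FIFO — oldest first]: 4 @ $15.00 + 140 @ $18.05 = $2,587.00
Total COGS = $1,946.80 + $5,370.90 + $3,255.00 + $2,587.00 = $13,159.70
Ending inventory: 4 @ $18.05 + 228 @ $15.20 + 49 @ $16.35 = $4,338.95
Check: goods available $17,498.65 = COGS $13,159.70 + ending $4,338.95

COGS = $13,159.70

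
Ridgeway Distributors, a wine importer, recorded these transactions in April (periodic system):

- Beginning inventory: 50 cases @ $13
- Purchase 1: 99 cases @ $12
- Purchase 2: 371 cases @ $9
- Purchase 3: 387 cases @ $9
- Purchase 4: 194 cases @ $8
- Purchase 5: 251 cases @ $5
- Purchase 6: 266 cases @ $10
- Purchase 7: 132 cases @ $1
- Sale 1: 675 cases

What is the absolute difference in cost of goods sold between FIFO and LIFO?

$2,317

FIFO COGS: 50 @ $13 + 99 @ $12 + 371 @ $9 + 155 @ $9 = $6,572
LIFO COGS: 132 @ $1 + 266 @ $10 + 251 @ $5 + 26 @ $8 = $4,255
Difference = |$6,572 − $4,255| = $2,317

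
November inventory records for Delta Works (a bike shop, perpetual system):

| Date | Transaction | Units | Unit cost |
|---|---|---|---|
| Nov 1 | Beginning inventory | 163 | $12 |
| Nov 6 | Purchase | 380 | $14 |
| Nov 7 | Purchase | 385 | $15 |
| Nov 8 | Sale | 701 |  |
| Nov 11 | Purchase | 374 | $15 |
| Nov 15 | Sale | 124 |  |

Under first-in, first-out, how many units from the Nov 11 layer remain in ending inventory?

374

Nov 8, 701 sold [FIFO — oldest first]: 163 @ $12 + 380 @ $14 + 158 @ $15 = $9,646
Nov 15, 124 sold [FIFO — oldest first]: 124 @ $15 = $1,860
Total COGS = $9,646 + $1,860 = $11,506
Ending inventory: 103 @ $15 + 374 @ $15 = $7,155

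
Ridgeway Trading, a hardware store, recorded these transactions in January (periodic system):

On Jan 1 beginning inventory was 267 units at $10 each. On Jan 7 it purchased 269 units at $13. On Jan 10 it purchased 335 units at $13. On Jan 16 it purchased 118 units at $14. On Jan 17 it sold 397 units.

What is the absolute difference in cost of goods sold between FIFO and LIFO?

$919

FIFO COGS: 267 @ $10 + 130 @ $13 = $4,360
LIFO COGS: 118 @ $14 + 279 @ $13 = $5,279
Difference = |$4,360 − $5,279| = $919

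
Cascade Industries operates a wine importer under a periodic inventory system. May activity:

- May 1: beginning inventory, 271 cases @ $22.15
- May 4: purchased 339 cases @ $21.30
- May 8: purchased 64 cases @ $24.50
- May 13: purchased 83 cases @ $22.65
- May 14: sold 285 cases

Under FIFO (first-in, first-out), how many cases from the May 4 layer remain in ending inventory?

May 14, 285 sold [FIFO — oldest first]: 271 @ $22.15 + 14 @ $21.30 = $6,300.85
Ending inventory: 325 @ $21.30 + 64 @ $24.50 + 83 @ $22.65 = $10,370.45

325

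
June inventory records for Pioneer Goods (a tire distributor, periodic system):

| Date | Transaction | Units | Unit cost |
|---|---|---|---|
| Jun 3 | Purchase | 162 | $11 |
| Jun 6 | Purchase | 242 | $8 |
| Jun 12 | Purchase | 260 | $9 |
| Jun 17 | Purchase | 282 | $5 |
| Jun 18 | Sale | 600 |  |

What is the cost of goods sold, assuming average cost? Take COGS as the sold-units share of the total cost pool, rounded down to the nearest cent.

Jun 18, sell 600: 600/946 × $7,468.00 → $4,736.57
Ending inventory (cost pool remaining) = $2,731.43

COGS = $4,736.57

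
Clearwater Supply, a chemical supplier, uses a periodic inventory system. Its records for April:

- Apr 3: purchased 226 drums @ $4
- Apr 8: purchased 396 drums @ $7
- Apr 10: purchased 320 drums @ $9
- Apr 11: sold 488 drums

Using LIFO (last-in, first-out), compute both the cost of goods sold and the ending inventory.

Apr 11, 488 sold [LIFO — newest first]: 320 @ $9 + 168 @ $7 = $4,056
Ending inventory: 226 @ $4 + 228 @ $7 = $2,500

COGS = $4,056; ending inventory = $2,500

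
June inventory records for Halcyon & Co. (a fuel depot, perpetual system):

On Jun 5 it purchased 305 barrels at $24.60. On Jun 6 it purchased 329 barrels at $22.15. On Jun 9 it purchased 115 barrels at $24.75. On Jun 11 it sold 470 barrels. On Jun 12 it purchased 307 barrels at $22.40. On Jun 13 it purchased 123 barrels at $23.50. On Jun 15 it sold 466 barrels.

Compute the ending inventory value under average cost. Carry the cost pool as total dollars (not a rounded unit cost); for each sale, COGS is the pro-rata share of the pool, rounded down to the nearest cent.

Ending inventory = $5,599.25

After Jun 5: 305 on hand, pool $7,503.00 (≈ $24.6000 each)
After Jun 6: 634 on hand, pool $14,790.35 (≈ $23.3286 each)
After Jun 9: 749 on hand, pool $17,636.60 (≈ $23.5469 each)
Jun 11, sell 470: 470/749 × $17,636.60 → $11,067.02
After Jun 12: 586 on hand, pool $13,446.38 (≈ $22.9460 each)
After Jun 13: 709 on hand, pool $16,336.88 (≈ $23.0421 each)
Jun 15, sell 466: 466/709 × $16,336.88 → $10,737.63
Total COGS = $11,067.02 + $10,737.63 = $21,804.65
Ending inventory (cost pool remaining) = $5,599.25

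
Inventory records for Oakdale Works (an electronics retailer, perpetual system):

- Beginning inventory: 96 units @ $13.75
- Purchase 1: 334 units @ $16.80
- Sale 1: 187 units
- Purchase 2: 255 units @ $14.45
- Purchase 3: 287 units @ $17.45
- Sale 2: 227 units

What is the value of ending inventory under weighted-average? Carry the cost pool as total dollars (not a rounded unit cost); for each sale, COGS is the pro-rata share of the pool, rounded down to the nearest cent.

After Beginning: 96 on hand, pool $1,320.00 (≈ $13.7500 each)
After Purchase 1: 430 on hand, pool $6,931.20 (≈ $16.1191 each)
Sale 1, sell 187: 187/430 × $6,931.20 → $3,014.26
After Purchase 2: 498 on hand, pool $7,601.69 (≈ $15.2644 each)
After Purchase 3: 785 on hand, pool $12,609.84 (≈ $16.0635 each)
Sale 2, sell 227: 227/785 × $12,609.84 → $3,646.41
Total COGS = $3,014.26 + $3,646.41 = $6,660.67
Ending inventory (cost pool remaining) = $8,963.43

Ending inventory = $8,963.43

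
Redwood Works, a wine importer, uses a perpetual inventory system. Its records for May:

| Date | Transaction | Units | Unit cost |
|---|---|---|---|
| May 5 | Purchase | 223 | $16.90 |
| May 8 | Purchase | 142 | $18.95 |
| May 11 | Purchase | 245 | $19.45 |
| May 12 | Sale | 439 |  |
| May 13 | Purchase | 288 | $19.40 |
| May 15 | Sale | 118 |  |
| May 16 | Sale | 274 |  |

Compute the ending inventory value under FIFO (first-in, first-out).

Ending inventory = $1,299.80

May 12, 439 sold [FIFO — oldest first]: 223 @ $16.90 + 142 @ $18.95 + 74 @ $19.45 = $7,898.90
May 15, 118 sold [FIFO — oldest first]: 118 @ $19.45 = $2,295.10
May 16, 274 sold [FIFO — oldest first]: 53 @ $19.45 + 221 @ $19.40 = $5,318.25
Total COGS = $7,898.90 + $2,295.10 + $5,318.25 = $15,512.25
Ending inventory: 67 @ $19.40 = $1,299.80
Check: goods available $16,812.05 = COGS $15,512.25 + ending $1,299.80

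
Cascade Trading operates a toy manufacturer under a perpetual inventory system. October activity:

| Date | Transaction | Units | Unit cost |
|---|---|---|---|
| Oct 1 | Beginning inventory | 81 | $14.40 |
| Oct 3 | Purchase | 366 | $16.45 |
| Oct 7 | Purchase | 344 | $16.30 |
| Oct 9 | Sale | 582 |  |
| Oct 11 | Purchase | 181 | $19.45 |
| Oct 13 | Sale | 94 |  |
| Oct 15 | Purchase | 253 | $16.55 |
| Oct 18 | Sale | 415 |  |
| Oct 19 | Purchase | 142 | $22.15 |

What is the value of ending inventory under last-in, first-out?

Ending inventory = $5,183.55

Oct 9, 582 sold [LIFO — newest first]: 344 @ $16.30 + 238 @ $16.45 = $9,522.30
Oct 13, 94 sold [LIFO — newest first]: 94 @ $19.45 = $1,828.30
Oct 18, 415 sold [LIFO — newest first]: 253 @ $16.55 + 87 @ $19.45 + 75 @ $16.45 = $7,113.05
Total COGS = $9,522.30 + $1,828.30 + $7,113.05 = $18,463.65
Ending inventory: 81 @ $14.40 + 53 @ $16.45 + 142 @ $22.15 = $5,183.55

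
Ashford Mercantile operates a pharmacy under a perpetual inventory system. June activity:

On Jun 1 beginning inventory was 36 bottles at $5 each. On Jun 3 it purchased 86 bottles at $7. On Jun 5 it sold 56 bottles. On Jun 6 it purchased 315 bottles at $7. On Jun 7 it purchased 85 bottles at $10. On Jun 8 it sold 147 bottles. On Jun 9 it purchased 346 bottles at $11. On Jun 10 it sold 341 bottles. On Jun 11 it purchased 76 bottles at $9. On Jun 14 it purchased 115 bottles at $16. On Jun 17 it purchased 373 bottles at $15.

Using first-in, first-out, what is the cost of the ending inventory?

Jun 5, 56 sold [FIFO — oldest first]: 36 @ $5 + 20 @ $7 = $320
Jun 8, 147 sold [FIFO — oldest first]: 66 @ $7 + 81 @ $7 = $1,029
Jun 10, 341 sold [FIFO — oldest first]: 234 @ $7 + 85 @ $10 + 22 @ $11 = $2,730
Total COGS = $320 + $1,029 + $2,730 = $4,079
Ending inventory: 324 @ $11 + 76 @ $9 + 115 @ $16 + 373 @ $15 = $11,683
Check: goods available $15,762 = COGS $4,079 + ending $11,683

Ending inventory = $11,683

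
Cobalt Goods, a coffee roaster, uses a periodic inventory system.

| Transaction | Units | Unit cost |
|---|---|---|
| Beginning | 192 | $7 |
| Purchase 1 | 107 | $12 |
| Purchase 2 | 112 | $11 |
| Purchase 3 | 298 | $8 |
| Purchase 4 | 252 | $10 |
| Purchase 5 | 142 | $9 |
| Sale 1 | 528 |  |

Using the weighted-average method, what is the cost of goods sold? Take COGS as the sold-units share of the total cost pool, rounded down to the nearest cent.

COGS = $4,807.04

Sale 1, sell 528: 528/1103 × $10,042.00 → $4,807.04
Ending inventory (cost pool remaining) = $5,234.96
Check: goods available $10,042.00 = COGS $4,807.04 + ending $5,234.96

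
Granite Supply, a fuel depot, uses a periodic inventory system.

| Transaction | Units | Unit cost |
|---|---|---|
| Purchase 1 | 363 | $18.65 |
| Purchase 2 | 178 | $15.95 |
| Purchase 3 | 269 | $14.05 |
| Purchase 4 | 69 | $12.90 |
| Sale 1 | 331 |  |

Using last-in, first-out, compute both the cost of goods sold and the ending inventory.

Sale 1 (331) [LIFO — newest first]: 69 @ $12.90 + 262 @ $14.05 = $4,571.20
Ending inventory: 363 @ $18.65 + 178 @ $15.95 + 7 @ $14.05 = $9,707.40

COGS = $4,571.20; ending inventory = $9,707.40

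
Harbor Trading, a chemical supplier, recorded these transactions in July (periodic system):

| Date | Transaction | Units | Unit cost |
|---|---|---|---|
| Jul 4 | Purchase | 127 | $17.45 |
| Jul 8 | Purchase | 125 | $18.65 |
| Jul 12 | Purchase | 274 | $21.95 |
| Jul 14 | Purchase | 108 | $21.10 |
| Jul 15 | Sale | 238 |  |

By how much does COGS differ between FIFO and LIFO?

$846.00

FIFO COGS: 127 @ $17.45 + 111 @ $18.65 = $4,286.30
LIFO COGS: 108 @ $21.10 + 130 @ $21.95 = $5,132.30
Difference = |$4,286.30 − $5,132.30| = $846.00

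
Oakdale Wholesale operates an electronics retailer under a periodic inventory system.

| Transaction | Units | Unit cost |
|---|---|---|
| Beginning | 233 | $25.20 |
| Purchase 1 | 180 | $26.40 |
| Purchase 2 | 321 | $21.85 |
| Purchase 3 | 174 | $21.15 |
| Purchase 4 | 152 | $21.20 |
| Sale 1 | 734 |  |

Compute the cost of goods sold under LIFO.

Sale 1 (734) [LIFO — newest first]: 152 @ $21.20 + 174 @ $21.15 + 321 @ $21.85 + 87 @ $26.40 = $16,213.15
Ending inventory: 233 @ $25.20 + 93 @ $26.40 = $8,326.80

COGS = $16,213.15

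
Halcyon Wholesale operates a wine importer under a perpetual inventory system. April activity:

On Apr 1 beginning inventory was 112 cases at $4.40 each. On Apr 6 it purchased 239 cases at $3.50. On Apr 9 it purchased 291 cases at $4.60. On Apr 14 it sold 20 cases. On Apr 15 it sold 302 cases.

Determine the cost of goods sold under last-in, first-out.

Apr 14, 20 sold [LIFO — newest first]: 20 @ $4.60 = $92.00
Apr 15, 302 sold [LIFO — newest first]: 271 @ $4.60 + 31 @ $3.50 = $1,355.10
Total COGS = $92.00 + $1,355.10 = $1,447.10
Ending inventory: 112 @ $4.40 + 208 @ $3.50 = $1,220.80
Check: goods available $2,667.90 = COGS $1,447.10 + ending $1,220.80

COGS = $1,447.10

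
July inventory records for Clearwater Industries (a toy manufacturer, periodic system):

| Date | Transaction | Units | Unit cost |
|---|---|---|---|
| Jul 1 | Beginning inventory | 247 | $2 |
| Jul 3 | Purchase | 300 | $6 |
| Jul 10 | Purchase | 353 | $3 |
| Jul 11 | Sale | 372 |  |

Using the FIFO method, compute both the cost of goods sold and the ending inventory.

Jul 11, 372 sold [FIFO — oldest first]: 247 @ $2 + 125 @ $6 = $1,244
Ending inventory: 175 @ $6 + 353 @ $3 = $2,109
Check: goods available $3,353 = COGS $1,244 + ending $2,109

COGS = $1,244; ending inventory = $2,109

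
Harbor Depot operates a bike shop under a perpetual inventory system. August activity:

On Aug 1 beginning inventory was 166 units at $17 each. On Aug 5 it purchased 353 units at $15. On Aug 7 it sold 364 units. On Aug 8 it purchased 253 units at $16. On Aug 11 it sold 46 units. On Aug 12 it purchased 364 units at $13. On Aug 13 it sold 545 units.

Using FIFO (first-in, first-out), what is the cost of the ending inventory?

Ending inventory = $2,353

Aug 7, 364 sold [FIFO — oldest first]: 166 @ $17 + 198 @ $15 = $5,792
Aug 11, 46 sold [FIFO — oldest first]: 46 @ $15 = $690
Aug 13, 545 sold [FIFO — oldest first]: 109 @ $15 + 253 @ $16 + 183 @ $13 = $8,062
Total COGS = $5,792 + $690 + $8,062 = $14,544
Ending inventory: 181 @ $13 = $2,353
Check: goods available $16,897 = COGS $14,544 + ending $2,353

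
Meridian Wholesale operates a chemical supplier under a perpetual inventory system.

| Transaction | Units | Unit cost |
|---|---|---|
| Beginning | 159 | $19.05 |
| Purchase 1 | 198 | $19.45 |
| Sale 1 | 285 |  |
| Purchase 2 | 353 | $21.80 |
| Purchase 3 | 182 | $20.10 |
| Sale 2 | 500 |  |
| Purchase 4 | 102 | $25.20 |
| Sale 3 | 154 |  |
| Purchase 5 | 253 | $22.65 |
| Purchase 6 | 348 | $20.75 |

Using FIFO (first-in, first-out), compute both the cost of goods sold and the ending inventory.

COGS = $19,418.05; ending inventory = $14,337.45

Sale 1 (285) [FIFO — oldest first]: 159 @ $19.05 + 126 @ $19.45 = $5,479.65
Sale 2 (500) [FIFO — oldest first]: 72 @ $19.45 + 353 @ $21.80 + 75 @ $20.10 = $10,603.30
Sale 3 (154) [FIFO — oldest first]: 107 @ $20.10 + 47 @ $25.20 = $3,335.10
Total COGS = $5,479.65 + $10,603.30 + $3,335.10 = $19,418.05
Ending inventory: 55 @ $25.20 + 253 @ $22.65 + 348 @ $20.75 = $14,337.45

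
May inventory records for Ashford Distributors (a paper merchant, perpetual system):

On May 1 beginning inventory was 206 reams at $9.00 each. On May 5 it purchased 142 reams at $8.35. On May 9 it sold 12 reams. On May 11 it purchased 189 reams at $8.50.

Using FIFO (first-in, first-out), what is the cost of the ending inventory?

May 9, 12 sold [FIFO — oldest first]: 12 @ $9.00 = $108.00
Ending inventory: 194 @ $9.00 + 142 @ $8.35 + 189 @ $8.50 = $4,538.20
Check: goods available $4,646.20 = COGS $108.00 + ending $4,538.20

Ending inventory = $4,538.20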